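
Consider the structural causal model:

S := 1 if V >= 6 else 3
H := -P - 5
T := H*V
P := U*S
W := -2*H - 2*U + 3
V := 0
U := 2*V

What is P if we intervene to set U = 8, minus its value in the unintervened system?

24

Under do(U=8), the mechanism U := 2*V is discarded; U is fixed at 8.
S = 1 if V >= 6 else 3  [with V=0]  = 3
P = U*S  [with U=8, S=3]  = 24
Without intervention: U = 2*V  [with V=0]  = 0; S = 1 if V >= 6 else 3  [with V=0]  = 3; P = U*S  [with U=0, S=3]  = 0.
Change = 24 − 0 = 24.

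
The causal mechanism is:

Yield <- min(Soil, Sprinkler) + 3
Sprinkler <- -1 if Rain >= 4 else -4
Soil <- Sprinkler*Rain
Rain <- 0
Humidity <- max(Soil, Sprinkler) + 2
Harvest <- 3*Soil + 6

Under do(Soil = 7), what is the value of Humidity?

9

The intervention breaks the incoming arrows to Soil: Soil <- Sprinkler*Rain no longer applies, and Soil = 7.
Sprinkler = -1 if Rain >= 4 else -4  [with Rain=0]  = -4
Humidity = max(Soil, Sprinkler) + 2  [with Soil=7, Sprinkler=-4]  = 9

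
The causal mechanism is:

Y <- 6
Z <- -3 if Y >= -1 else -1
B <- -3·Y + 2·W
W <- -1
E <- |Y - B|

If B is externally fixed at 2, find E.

4

The intervention breaks the incoming arrows to B: B <- -3·Y + 2·W no longer applies, and B = 2.
E = |Y - B|  [with Y=6, B=2]  = 4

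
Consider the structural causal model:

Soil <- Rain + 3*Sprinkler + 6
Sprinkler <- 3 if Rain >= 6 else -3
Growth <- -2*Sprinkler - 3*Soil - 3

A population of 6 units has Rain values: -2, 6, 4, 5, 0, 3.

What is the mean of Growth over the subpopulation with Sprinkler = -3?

E[Growth|Sprinkler=-3] averages over only the 5 units with Sprinkler=-3 (Rain = -2, 4, 5, 0, 3): Growth = 18, 0, -3, 12, 3, mean 6.

6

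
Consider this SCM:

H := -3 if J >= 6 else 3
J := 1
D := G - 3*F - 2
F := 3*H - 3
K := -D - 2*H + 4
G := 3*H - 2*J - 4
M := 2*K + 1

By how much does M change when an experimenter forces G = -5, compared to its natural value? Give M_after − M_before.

The intervention breaks the incoming arrows to G: G := 3*H - 2*J - 4 no longer applies, and G = -5.
H = -3 if J >= 6 else 3  [with J=1]  = 3
F = 3*H - 3  [with H=3]  = 6
D = G - 3*F - 2  [with G=-5, F=6]  = -25
K = -D - 2*H + 4  [with D=-25, H=3]  = 23
M = 2*K + 1  [with K=23]  = 47
Without intervention: H = -3 if J >= 6 else 3  [with J=1]  = 3; G = 3*H - 2*J - 4  [with H=3, J=1]  = 3; F = 3*H - 3  [with H=3]  = 6; D = G - 3*F - 2  [with G=3, F=6]  = -17; K = -D - 2*H + 4  [with D=-17, H=3]  = 15; M = 2*K + 1  [with K=15]  = 31.
Change = 47 − 31 = 16.

16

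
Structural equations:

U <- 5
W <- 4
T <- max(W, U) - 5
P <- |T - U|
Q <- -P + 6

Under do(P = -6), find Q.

12

Intervening sets P = -6 and removes its equation (P <- |T - U|).
Q = -P + 6  [with P=-6]  = 12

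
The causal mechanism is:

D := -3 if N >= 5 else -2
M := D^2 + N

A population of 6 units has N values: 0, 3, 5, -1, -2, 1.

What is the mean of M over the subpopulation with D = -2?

4.2

Observing D=-2 restricts to units where D's equation naturally yields -2: N ∈ {0, 3, -1, -2, 1}. In that subpopulation M = 4, 7, 3, 2, 5, mean 4.2.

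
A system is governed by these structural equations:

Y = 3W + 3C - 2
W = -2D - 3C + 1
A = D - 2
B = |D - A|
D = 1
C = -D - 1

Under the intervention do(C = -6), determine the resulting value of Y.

Under do(C=-6), the mechanism C = -D - 1 is discarded; C is fixed at -6.
W = -2D - 3C + 1  [with D=1, C=-6]  = 17
Y = 3W + 3C - 2  [with W=17, C=-6]  = 31

31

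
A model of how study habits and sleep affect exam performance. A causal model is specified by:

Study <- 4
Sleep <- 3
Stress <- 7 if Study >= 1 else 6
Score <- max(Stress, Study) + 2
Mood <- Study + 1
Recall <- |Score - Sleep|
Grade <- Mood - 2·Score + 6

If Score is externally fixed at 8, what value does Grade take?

The intervention breaks the incoming arrows to Score: Score <- max(Stress, Study) + 2 no longer applies, and Score = 8.
Mood = Study + 1  [with Study=4]  = 5
Grade = Mood - 2·Score + 6  [with Mood=5, Score=8]  = -5

-5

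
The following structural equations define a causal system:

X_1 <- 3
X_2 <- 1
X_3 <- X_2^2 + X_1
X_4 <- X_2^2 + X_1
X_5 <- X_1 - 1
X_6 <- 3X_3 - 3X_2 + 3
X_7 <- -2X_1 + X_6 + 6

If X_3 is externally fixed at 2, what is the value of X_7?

6

The intervention breaks the incoming arrows to X_3: X_3 <- X_2^2 + X_1 no longer applies, and X_3 = 2.
X_6 = 3X_3 - 3X_2 + 3  [with X_3=2, X_2=1]  = 6
X_7 = -2X_1 + X_6 + 6  [with X_1=3, X_6=6]  = 6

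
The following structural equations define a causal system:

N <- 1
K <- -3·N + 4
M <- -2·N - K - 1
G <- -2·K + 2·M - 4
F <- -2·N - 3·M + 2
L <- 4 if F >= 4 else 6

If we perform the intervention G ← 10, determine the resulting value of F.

12

Intervening sets G = 10 and removes its equation (G <- -2·K + 2·M - 4).
No directed path runs from G to F, so F keeps its natural value.
K = -3·N + 4  [with N=1]  = 1
M = -2·N - K - 1  [with N=1, K=1]  = -4
F = -2·N - 3·M + 2  [with N=1, M=-4]  = 12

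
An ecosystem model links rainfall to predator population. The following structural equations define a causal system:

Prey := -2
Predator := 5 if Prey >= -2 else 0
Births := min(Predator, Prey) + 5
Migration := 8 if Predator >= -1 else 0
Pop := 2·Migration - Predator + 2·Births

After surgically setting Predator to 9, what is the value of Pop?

do(Predator=9) replaces the equation Predator := 5 if Prey >= -2 else 0 with the constant Predator = 9.
Births = min(Predator, Prey) + 5  [with Predator=9, Prey=-2]  = 3
Migration = 8 if Predator >= -1 else 0  [with Predator=9]  = 8
Pop = 2·Migration - Predator + 2·Births  [with Migration=8, Predator=9, Births=3]  = 13

13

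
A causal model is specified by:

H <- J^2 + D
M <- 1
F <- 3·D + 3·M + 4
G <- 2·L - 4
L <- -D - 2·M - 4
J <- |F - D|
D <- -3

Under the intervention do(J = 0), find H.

-3

Under do(J=0), the mechanism J <- |F - D| is discarded; J is fixed at 0.
H = J^2 + D  [with J=0, D=-3]  = -3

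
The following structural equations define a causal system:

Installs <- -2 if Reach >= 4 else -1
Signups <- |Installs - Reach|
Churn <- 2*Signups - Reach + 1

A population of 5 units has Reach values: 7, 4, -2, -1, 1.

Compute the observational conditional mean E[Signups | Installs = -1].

1

Observing Installs=-1 restricts to units where Installs's equation naturally yields -1: Reach ∈ {-2, -1, 1}. In that subpopulation Signups = 1, 0, 2, mean 1.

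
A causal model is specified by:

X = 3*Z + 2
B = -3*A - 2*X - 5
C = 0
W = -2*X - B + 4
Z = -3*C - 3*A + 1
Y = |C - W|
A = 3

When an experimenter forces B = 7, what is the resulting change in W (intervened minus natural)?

The intervention breaks the incoming arrows to B: B = -3*A - 2*X - 5 no longer applies, and B = 7.
Z = -3*C - 3*A + 1  [with C=0, A=3]  = -8
X = 3*Z + 2  [with Z=-8]  = -22
W = -2*X - B + 4  [with X=-22, B=7]  = 41
Without intervention: Z = -3*C - 3*A + 1  [with C=0, A=3]  = -8; X = 3*Z + 2  [with Z=-8]  = -22; B = -3*A - 2*X - 5  [with A=3, X=-22]  = 30; W = -2*X - B + 4  [with X=-22, B=30]  = 18.
Change = 41 − 18 = 23.

23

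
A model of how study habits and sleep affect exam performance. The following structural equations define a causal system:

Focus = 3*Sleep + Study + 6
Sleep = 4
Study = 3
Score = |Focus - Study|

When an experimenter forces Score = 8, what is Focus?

Under do(Score=8), the mechanism Score = |Focus - Study| is discarded; Score is fixed at 8.
Since Focus is not a descendant of the intervened variable, it is unaffected.
Focus = 3*Sleep + Study + 6  [with Sleep=4, Study=3]  = 21

21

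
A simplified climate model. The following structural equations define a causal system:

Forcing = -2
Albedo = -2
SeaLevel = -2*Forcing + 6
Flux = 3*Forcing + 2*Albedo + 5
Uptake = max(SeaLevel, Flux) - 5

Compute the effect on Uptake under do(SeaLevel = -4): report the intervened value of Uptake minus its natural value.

-14

do(SeaLevel=-4) replaces the equation SeaLevel = -2*Forcing + 6 with the constant SeaLevel = -4.
Flux = 3*Forcing + 2*Albedo + 5  [with Forcing=-2, Albedo=-2]  = -5
Uptake = max(SeaLevel, Flux) - 5  [with SeaLevel=-4, Flux=-5]  = -9
Without intervention: SeaLevel = -2*Forcing + 6  [with Forcing=-2]  = 10; Flux = 3*Forcing + 2*Albedo + 5  [with Forcing=-2, Albedo=-2]  = -5; Uptake = max(SeaLevel, Flux) - 5  [with SeaLevel=10, Flux=-5]  = 5.
Change = -9 − 5 = -14.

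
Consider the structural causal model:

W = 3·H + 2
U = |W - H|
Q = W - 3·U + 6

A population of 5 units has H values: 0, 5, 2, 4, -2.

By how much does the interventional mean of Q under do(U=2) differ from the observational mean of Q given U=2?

The intervention sets U=2 in all 5 units regardless of H. Recomputing Q per unit gives 2, 17, 8, 14, -4; average 7.4.
Conditioning on U=2 selects the 2 unit(s) with H ∈ {0, -2}. Their Q values: 2, -4. Mean = -1.
Difference = 7.4 − (-1) = 8.4.

8.4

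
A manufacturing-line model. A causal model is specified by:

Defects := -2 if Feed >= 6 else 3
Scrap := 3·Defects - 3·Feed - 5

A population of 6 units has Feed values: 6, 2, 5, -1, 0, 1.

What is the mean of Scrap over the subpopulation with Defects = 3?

Conditioning on Defects=3 selects the 5 unit(s) with Feed ∈ {2, 5, -1, 0, 1}. Their Scrap values: -2, -11, 7, 4, 1. Mean = -0.2.

-0.2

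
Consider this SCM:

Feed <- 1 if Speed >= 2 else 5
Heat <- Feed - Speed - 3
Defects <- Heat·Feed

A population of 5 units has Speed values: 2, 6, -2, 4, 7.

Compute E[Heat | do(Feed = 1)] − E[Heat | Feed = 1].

do(Feed=1) breaks Feed's dependence on Speed. With Feed=1 fixed, Heat across the units is -4, -8, 0, -6, -9, mean -5.4.
Conditioning on Feed=1 selects the 4 unit(s) with Speed ∈ {2, 6, 4, 7}. Their Heat values: -4, -8, -6, -9. Mean = -6.75.
Difference = -5.4 − (-6.75) = 1.35.

1.35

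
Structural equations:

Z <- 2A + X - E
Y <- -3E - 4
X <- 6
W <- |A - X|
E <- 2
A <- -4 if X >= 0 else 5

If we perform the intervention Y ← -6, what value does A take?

do(Y=-6) replaces the equation Y <- -3E - 4 with the constant Y = -6.
A is not downstream of the intervention, so its value is determined by the original equations.
A = -4 if X >= 0 else 5  [with X=6]  = -4

-4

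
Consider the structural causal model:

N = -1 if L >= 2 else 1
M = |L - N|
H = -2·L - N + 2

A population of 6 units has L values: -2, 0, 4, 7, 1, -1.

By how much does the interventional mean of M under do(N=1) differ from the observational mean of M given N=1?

Every unit gets N=1 under the intervention. M values become 3, 1, 3, 6, 0, 2; E[M|do(N=1)] = 2.5.
E[M|N=1] averages over only the 4 units with N=1 (L = -2, 0, 1, -1): M = 3, 1, 0, 2, mean 1.5.
Difference = 2.5 − 1.5 = 1.

1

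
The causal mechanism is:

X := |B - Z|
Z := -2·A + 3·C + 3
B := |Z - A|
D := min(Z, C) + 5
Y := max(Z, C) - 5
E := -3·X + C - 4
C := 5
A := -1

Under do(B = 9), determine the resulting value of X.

The intervention breaks the incoming arrows to B: B := |Z - A| no longer applies, and B = 9.
Z = -2·A + 3·C + 3  [with A=-1, C=5]  = 20
X = |B - Z|  [with B=9, Z=20]  = 11

11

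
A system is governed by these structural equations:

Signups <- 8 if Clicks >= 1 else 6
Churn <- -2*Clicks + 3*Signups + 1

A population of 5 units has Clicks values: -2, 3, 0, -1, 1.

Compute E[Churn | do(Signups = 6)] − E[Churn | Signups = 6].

-2.4

Every unit gets Signups=6 under the intervention. Churn values become 23, 13, 19, 21, 17; E[Churn|do(Signups=6)] = 18.6.
Observing Signups=6 restricts to units where Signups's equation naturally yields 6: Clicks ∈ {-2, 0, -1}. In that subpopulation Churn = 23, 19, 21, mean 21.
Difference = 18.6 − 21 = -2.4.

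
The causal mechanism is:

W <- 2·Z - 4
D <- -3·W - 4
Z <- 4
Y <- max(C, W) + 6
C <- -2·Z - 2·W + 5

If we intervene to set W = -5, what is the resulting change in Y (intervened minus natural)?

do(W=-5) replaces the equation W <- 2·Z - 4 with the constant W = -5.
C = -2·Z - 2·W + 5  [with Z=4, W=-5]  = 7
Y = max(C, W) + 6  [with C=7, W=-5]  = 13
Without intervention: W = 2·Z - 4  [with Z=4]  = 4; C = -2·Z - 2·W + 5  [with Z=4, W=4]  = -11; Y = max(C, W) + 6  [with C=-11, W=4]  = 10.
Change = 13 − 10 = 3.

3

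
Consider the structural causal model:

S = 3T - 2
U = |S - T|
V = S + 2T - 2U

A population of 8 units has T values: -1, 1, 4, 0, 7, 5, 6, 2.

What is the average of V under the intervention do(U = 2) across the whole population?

9

do(U=2) breaks U's dependence on T. With U=2 fixed, V across the units is -11, -1, 14, -6, 29, 19, 24, 4, mean 9.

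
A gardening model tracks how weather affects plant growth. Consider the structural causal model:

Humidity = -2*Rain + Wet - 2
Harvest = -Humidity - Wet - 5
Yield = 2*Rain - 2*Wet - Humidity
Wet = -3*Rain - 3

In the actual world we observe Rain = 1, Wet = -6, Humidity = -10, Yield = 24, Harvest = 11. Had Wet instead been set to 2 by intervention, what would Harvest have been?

do(Wet=2) replaces the equation Wet = -3*Rain - 3 with the constant Wet = 2.
Humidity = -2*Rain + Wet - 2  [with Rain=1, Wet=2]  = -2
Harvest = -Humidity - Wet - 5  [with Humidity=-2, Wet=2]  = -5

-5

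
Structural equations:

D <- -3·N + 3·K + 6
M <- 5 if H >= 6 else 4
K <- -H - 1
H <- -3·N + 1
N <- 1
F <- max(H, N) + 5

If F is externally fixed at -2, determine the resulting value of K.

Under do(F=-2), the mechanism F <- max(H, N) + 5 is discarded; F is fixed at -2.
Since K is not a descendant of the intervened variable, it is unaffected.
H = -3·N + 1  [with N=1]  = -2
K = -H - 1  [with H=-2]  = 1

1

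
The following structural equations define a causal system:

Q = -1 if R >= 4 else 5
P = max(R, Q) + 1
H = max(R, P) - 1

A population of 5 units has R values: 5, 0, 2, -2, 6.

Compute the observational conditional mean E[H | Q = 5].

Conditioning on Q=5 selects the 3 unit(s) with R ∈ {0, 2, -2}. Their H values: 5, 5, 5. Mean = 5.

5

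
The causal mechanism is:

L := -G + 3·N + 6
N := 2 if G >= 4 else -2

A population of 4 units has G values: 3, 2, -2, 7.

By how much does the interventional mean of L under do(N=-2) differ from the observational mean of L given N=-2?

-1.5

do(N=-2) breaks N's dependence on G. With N=-2 fixed, L across the units is -3, -2, 2, -7, mean -2.5.
E[L|N=-2] averages over only the 3 units with N=-2 (G = 3, 2, -2): L = -3, -2, 2, mean -1.
Difference = -2.5 − (-1) = -1.5.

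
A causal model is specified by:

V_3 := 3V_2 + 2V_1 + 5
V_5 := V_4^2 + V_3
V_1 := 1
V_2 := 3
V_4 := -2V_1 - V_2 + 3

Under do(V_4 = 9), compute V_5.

97

Intervening sets V_4 = 9 and removes its equation (V_4 := -2V_1 - V_2 + 3).
V_3 = 3V_2 + 2V_1 + 5  [with V_2=3, V_1=1]  = 16
V_5 = V_4^2 + V_3  [with V_4=9, V_3=16]  = 97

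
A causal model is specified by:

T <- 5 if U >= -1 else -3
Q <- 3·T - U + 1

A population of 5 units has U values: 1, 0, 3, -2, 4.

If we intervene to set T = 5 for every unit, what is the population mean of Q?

14.8

Every unit gets T=5 under the intervention. Q values become 15, 16, 13, 18, 12; E[Q|do(T=5)] = 14.8.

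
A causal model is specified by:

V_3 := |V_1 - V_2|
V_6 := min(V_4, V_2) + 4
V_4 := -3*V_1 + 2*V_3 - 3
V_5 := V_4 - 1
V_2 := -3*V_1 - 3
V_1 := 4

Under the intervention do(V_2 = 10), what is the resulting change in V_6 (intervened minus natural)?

Under do(V_2=10), the mechanism V_2 := -3*V_1 - 3 is discarded; V_2 is fixed at 10.
V_3 = |V_1 - V_2|  [with V_1=4, V_2=10]  = 6
V_4 = -3*V_1 + 2*V_3 - 3  [with V_1=4, V_3=6]  = -3
V_6 = min(V_4, V_2) + 4  [with V_4=-3, V_2=10]  = 1
Without intervention: V_2 = -3*V_1 - 3  [with V_1=4]  = -15; V_3 = |V_1 - V_2|  [with V_1=4, V_2=-15]  = 19; V_4 = -3*V_1 + 2*V_3 - 3  [with V_1=4, V_3=19]  = 23; V_6 = min(V_4, V_2) + 4  [with V_4=23, V_2=-15]  = -11.
Change = 1 − (-11) = 12.

12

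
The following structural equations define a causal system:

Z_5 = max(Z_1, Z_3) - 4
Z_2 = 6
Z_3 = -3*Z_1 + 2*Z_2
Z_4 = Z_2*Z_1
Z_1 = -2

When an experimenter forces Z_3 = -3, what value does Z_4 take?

-12

The intervention breaks the incoming arrows to Z_3: Z_3 = -3*Z_1 + 2*Z_2 no longer applies, and Z_3 = -3.
Z_4 is not downstream of the intervention, so its value is determined by the original equations.
Z_4 = Z_2*Z_1  [with Z_2=6, Z_1=-2]  = -12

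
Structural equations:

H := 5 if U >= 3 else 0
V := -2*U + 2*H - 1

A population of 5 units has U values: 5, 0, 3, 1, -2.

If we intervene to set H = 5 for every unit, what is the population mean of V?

Every unit gets H=5 under the intervention. V values become -1, 9, 3, 7, 13; E[V|do(H=5)] = 6.2.

6.2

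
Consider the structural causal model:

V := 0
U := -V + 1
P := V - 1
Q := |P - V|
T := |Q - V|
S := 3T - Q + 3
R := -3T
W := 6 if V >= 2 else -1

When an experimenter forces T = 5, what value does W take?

do(T=5) replaces the equation T := |Q - V| with the constant T = 5.
W is not downstream of the intervention, so its value is determined by the original equations.
W = 6 if V >= 2 else -1  [with V=0]  = -1

-1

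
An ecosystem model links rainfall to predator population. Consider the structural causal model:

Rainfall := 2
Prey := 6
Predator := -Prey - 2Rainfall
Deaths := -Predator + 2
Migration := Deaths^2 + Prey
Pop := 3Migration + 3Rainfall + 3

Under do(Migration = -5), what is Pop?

The intervention breaks the incoming arrows to Migration: Migration := Deaths^2 + Prey no longer applies, and Migration = -5.
Pop = 3Migration + 3Rainfall + 3  [with Migration=-5, Rainfall=2]  = -6

-6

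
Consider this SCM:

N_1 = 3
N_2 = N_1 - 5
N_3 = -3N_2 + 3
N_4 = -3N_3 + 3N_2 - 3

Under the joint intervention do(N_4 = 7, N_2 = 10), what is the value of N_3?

Setting N_4 = 7, N_2 = 10 by intervention discards those variables' equations.
N_3 = -3N_2 + 3  [with N_2=10]  = -27

-27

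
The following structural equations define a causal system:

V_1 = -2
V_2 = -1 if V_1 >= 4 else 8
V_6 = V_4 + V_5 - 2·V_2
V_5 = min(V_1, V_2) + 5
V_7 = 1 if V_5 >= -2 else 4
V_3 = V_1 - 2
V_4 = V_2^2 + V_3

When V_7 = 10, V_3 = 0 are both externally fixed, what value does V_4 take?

64

The joint intervention fixes V_7 = 10, V_3 = 0, removing each variable's own equation.
V_2 = -1 if V_1 >= 4 else 8  [with V_1=-2]  = 8
V_4 = V_2^2 + V_3  [with V_2=8, V_3=0]  = 64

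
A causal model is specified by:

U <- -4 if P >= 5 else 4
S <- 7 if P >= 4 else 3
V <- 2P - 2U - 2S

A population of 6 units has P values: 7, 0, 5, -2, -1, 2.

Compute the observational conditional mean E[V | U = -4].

Observing U=-4 restricts to units where U's equation naturally yields -4: P ∈ {7, 5}. In that subpopulation V = 8, 4, mean 6.

6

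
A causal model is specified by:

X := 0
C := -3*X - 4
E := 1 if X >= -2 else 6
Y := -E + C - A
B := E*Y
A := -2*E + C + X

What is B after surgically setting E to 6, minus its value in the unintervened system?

Under do(E=6), the mechanism E := 1 if X >= -2 else 6 is discarded; E is fixed at 6.
C = -3*X - 4  [with X=0]  = -4
A = -2*E + C + X  [with E=6, C=-4, X=0]  = -16
Y = -E + C - A  [with E=6, C=-4, A=-16]  = 6
B = E*Y  [with E=6, Y=6]  = 36
Without intervention: E = 1 if X >= -2 else 6  [with X=0]  = 1; C = -3*X - 4  [with X=0]  = -4; A = -2*E + C + X  [with E=1, C=-4, X=0]  = -6; Y = -E + C - A  [with E=1, C=-4, A=-6]  = 1; B = E*Y  [with E=1, Y=1]  = 1.
Change = 36 − 1 = 35.

35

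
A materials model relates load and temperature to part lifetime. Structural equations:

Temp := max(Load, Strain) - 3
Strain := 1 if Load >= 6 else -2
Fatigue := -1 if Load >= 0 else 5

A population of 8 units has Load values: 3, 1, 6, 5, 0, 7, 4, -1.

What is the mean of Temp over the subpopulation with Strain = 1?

Observing Strain=1 restricts to units where Strain's equation naturally yields 1: Load ∈ {6, 7}. In that subpopulation Temp = 3, 4, mean 3.5.

3.5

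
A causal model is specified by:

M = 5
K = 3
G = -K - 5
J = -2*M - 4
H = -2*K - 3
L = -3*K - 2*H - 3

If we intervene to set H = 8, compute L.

-28

The intervention breaks the incoming arrows to H: H = -2*K - 3 no longer applies, and H = 8.
L = -3*K - 2*H - 3  [with K=3, H=8]  = -28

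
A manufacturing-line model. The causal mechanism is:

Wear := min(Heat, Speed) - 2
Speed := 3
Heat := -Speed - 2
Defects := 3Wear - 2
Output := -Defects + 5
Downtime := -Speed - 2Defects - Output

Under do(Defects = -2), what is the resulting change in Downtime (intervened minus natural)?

Under do(Defects=-2), the mechanism Defects := 3Wear - 2 is discarded; Defects is fixed at -2.
Output = -Defects + 5  [with Defects=-2]  = 7
Downtime = -Speed - 2Defects - Output  [with Speed=3, Defects=-2, Output=7]  = -6
Without intervention: Heat = -Speed - 2  [with Speed=3]  = -5; Wear = min(Heat, Speed) - 2  [with Heat=-5, Speed=3]  = -7; Defects = 3Wear - 2  [with Wear=-7]  = -23; Output = -Defects + 5  [with Defects=-23]  = 28; Downtime = -Speed - 2Defects - Output  [with Speed=3, Defects=-23, Output=28]  = 15.
Change = -6 − 15 = -21.

-21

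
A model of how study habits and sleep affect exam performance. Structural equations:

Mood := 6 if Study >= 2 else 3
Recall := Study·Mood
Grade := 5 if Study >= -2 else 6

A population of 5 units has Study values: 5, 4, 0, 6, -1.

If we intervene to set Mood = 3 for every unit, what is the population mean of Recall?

8.4

do(Mood=3) breaks Mood's dependence on Study. With Mood=3 fixed, Recall across the units is 15, 12, 0, 18, -3, mean 8.4.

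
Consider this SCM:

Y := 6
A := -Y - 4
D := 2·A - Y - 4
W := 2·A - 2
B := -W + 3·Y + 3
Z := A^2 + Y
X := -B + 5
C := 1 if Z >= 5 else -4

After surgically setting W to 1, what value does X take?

The intervention breaks the incoming arrows to W: W := 2·A - 2 no longer applies, and W = 1.
B = -W + 3·Y + 3  [with W=1, Y=6]  = 20
X = -B + 5  [with B=20]  = -15

-15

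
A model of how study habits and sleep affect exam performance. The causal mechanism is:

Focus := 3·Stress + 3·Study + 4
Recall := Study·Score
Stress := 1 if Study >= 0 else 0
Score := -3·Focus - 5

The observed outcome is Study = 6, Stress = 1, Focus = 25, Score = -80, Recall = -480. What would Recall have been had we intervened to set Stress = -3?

-264

do(Stress=-3) replaces the equation Stress := 1 if Study >= 0 else 0 with the constant Stress = -3.
Focus = 3·Stress + 3·Study + 4  [with Stress=-3, Study=6]  = 13
Score = -3·Focus - 5  [with Focus=13]  = -44
Recall = Study·Score  [with Study=6, Score=-44]  = -264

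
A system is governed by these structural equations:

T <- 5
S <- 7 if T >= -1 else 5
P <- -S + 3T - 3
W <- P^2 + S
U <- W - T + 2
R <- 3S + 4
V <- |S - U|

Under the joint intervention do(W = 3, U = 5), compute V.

Under do(W = 3, U = 5), each intervened variable's structural equation is replaced by its fixed value.
S = 7 if T >= -1 else 5  [with T=5]  = 7
V = |S - U|  [with S=7, U=5]  = 2

2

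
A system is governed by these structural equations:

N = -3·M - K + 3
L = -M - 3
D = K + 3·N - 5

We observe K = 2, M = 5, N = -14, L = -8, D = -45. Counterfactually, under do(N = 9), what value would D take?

24

do(N=9) replaces the equation N = -3·M - K + 3 with the constant N = 9.
D = K + 3·N - 5  [with K=2, N=9]  = 24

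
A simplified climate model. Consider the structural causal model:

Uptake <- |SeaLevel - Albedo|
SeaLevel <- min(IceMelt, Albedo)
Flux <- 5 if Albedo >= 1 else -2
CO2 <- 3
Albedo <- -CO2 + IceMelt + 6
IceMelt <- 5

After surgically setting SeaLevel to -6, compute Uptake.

Under do(SeaLevel=-6), the mechanism SeaLevel <- min(IceMelt, Albedo) is discarded; SeaLevel is fixed at -6.
Albedo = -CO2 + IceMelt + 6  [with CO2=3, IceMelt=5]  = 8
Uptake = |SeaLevel - Albedo|  [with SeaLevel=-6, Albedo=8]  = 14

14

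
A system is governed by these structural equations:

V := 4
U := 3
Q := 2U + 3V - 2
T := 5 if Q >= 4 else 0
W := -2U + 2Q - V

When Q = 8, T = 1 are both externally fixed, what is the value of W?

Setting Q = 8, T = 1 by intervention discards those variables' equations.
W = -2U + 2Q - V  [with U=3, Q=8, V=4]  = 6

6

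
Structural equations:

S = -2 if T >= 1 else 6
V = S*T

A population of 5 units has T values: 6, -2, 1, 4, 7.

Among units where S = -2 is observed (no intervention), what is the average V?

-9

Observing S=-2 restricts to units where S's equation naturally yields -2: T ∈ {6, 1, 4, 7}. In that subpopulation V = -12, -2, -8, -14, mean -9.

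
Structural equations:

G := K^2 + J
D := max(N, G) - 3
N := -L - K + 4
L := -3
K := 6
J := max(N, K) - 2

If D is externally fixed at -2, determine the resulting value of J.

do(D=-2) replaces the equation D := max(N, G) - 3 with the constant D = -2.
No directed path runs from D to J, so J keeps its natural value.
N = -L - K + 4  [with L=-3, K=6]  = 1
J = max(N, K) - 2  [with N=1, K=6]  = 4

4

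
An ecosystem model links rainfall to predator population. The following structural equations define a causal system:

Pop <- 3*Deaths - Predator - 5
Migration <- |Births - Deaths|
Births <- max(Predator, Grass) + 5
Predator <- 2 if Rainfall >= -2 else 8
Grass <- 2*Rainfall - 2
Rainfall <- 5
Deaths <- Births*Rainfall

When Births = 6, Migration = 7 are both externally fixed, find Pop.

83

Setting Births = 6, Migration = 7 by intervention discards those variables' equations.
Predator = 2 if Rainfall >= -2 else 8  [with Rainfall=5]  = 2
Deaths = Births*Rainfall  [with Births=6, Rainfall=5]  = 30
Pop = 3*Deaths - Predator - 5  [with Deaths=30, Predator=2]  = 83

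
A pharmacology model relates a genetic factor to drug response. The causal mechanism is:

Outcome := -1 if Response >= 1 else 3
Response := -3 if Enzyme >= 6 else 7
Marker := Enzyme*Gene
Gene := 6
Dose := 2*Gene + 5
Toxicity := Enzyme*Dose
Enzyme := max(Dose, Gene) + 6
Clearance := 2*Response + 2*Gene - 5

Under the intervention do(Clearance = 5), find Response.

-3

The intervention breaks the incoming arrows to Clearance: Clearance := 2*Response + 2*Gene - 5 no longer applies, and Clearance = 5.
Response is not downstream of the intervention, so its value is determined by the original equations.
Dose = 2*Gene + 5  [with Gene=6]  = 17
Enzyme = max(Dose, Gene) + 6  [with Dose=17, Gene=6]  = 23
Response = -3 if Enzyme >= 6 else 7  [with Enzyme=23]  = -3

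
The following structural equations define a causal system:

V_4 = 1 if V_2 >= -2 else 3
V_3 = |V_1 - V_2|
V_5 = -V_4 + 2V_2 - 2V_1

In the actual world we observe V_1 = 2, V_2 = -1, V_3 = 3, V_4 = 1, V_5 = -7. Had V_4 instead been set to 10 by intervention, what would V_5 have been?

-16

Intervening sets V_4 = 10 and removes its equation (V_4 = 1 if V_2 >= -2 else 3).
V_5 = -V_4 + 2V_2 - 2V_1  [with V_4=10, V_2=-1, V_1=2]  = -16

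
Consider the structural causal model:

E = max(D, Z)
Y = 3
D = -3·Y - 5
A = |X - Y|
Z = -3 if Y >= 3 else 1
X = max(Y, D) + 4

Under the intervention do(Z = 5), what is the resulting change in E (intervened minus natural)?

do(Z=5) replaces the equation Z = -3 if Y >= 3 else 1 with the constant Z = 5.
D = -3·Y - 5  [with Y=3]  = -14
E = max(D, Z)  [with D=-14, Z=5]  = 5
Without intervention: Z = -3 if Y >= 3 else 1  [with Y=3]  = -3; D = -3·Y - 5  [with Y=3]  = -14; E = max(D, Z)  [with D=-14, Z=-3]  = -3.
Change = 5 − (-3) = 8.

8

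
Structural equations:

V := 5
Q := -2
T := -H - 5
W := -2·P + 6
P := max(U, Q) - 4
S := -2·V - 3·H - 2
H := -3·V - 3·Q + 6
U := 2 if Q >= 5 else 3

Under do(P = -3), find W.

12

do(P=-3) replaces the equation P := max(U, Q) - 4 with the constant P = -3.
W = -2·P + 6  [with P=-3]  = 12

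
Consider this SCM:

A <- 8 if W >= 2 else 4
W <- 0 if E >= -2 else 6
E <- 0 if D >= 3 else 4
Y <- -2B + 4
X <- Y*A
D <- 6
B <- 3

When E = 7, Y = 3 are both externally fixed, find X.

Under do(E = 7, Y = 3), each intervened variable's structural equation is replaced by its fixed value.
W = 0 if E >= -2 else 6  [with E=7]  = 0
A = 8 if W >= 2 else 4  [with W=0]  = 4
X = Y*A  [with Y=3, A=4]  = 12

12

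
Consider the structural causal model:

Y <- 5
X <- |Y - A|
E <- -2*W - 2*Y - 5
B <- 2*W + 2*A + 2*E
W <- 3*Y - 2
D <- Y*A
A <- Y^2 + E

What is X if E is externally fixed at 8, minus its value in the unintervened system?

The intervention breaks the incoming arrows to E: E <- -2*W - 2*Y - 5 no longer applies, and E = 8.
A = Y^2 + E  [with Y=5, E=8]  = 33
X = |Y - A|  [with Y=5, A=33]  = 28
Without intervention: W = 3*Y - 2  [with Y=5]  = 13; E = -2*W - 2*Y - 5  [with W=13, Y=5]  = -41; A = Y^2 + E  [with Y=5, E=-41]  = -16; X = |Y - A|  [with Y=5, A=-16]  = 21.
Change = 28 − 21 = 7.

7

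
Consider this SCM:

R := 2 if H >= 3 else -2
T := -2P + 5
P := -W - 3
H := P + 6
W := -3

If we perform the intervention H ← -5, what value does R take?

do(H=-5) replaces the equation H := P + 6 with the constant H = -5.
R = 2 if H >= 3 else -2  [with H=-5]  = -2

-2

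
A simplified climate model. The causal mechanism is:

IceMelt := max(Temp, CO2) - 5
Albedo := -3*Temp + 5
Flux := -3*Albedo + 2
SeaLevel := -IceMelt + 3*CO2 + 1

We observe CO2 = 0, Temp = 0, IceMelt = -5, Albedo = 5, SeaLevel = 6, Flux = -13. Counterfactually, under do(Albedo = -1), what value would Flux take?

5

Under do(Albedo=-1), the mechanism Albedo := -3*Temp + 5 is discarded; Albedo is fixed at -1.
Flux = -3*Albedo + 2  [with Albedo=-1]  = 5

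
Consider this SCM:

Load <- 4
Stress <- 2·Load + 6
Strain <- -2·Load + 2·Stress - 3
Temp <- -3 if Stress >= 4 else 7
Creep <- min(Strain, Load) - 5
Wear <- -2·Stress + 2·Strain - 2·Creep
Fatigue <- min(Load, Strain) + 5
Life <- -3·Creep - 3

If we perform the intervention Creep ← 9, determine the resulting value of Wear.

-12

The intervention breaks the incoming arrows to Creep: Creep <- min(Strain, Load) - 5 no longer applies, and Creep = 9.
Stress = 2·Load + 6  [with Load=4]  = 14
Strain = -2·Load + 2·Stress - 3  [with Load=4, Stress=14]  = 17
Wear = -2·Stress + 2·Strain - 2·Creep  [with Stress=14, Strain=17, Creep=9]  = -12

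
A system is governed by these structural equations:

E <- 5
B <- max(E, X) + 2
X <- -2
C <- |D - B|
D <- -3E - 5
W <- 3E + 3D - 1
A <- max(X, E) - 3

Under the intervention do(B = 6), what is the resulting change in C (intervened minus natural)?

Under do(B=6), the mechanism B <- max(E, X) + 2 is discarded; B is fixed at 6.
D = -3E - 5  [with E=5]  = -20
C = |D - B|  [with D=-20, B=6]  = 26
Without intervention: D = -3E - 5  [with E=5]  = -20; B = max(E, X) + 2  [with E=5, X=-2]  = 7; C = |D - B|  [with D=-20, B=7]  = 27.
Change = 26 − 27 = -1.

-1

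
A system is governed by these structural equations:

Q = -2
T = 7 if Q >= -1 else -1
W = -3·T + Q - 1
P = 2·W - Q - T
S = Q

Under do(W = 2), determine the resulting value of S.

do(W=2) replaces the equation W = -3·T + Q - 1 with the constant W = 2.
S is not downstream of the intervention, so its value is determined by the original equations.
S = Q  [with Q=-2]  = -2

-2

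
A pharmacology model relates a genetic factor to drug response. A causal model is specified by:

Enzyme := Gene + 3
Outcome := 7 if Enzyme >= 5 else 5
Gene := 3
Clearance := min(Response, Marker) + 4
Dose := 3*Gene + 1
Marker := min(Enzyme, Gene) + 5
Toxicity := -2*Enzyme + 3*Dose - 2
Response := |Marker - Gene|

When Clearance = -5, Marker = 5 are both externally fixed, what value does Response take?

Under do(Clearance = -5, Marker = 5), each intervened variable's structural equation is replaced by its fixed value.
Response = |Marker - Gene|  [with Marker=5, Gene=3]  = 2

2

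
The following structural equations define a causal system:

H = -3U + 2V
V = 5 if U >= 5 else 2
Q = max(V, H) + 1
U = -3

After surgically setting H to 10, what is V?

2

Under do(H=10), the mechanism H = -3U + 2V is discarded; H is fixed at 10.
Since V is not a descendant of the intervened variable, it is unaffected.
V = 5 if U >= 5 else 2  [with U=-3]  = 2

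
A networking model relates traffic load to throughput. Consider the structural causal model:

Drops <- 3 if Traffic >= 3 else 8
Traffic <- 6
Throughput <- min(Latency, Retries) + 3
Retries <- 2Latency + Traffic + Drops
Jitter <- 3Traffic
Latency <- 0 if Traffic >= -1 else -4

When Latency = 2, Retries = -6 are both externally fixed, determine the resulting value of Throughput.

-3

The joint intervention fixes Latency = 2, Retries = -6, removing each variable's own equation.
Throughput = min(Latency, Retries) + 3  [with Latency=2, Retries=-6]  = -3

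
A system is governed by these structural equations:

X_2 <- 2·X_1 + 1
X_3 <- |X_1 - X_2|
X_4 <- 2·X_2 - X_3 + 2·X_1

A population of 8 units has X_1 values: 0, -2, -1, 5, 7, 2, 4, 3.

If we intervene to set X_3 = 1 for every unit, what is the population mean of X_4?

14.5

Every unit gets X_3=1 under the intervention. X_4 values become 1, -11, -5, 31, 43, 13, 25, 19; E[X_4|do(X_3=1)] = 14.5.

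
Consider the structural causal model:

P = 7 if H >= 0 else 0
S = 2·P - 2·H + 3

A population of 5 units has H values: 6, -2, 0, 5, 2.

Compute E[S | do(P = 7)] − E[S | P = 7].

2.1

Every unit gets P=7 under the intervention. S values become 5, 21, 17, 7, 13; E[S|do(P=7)] = 12.6.
Observing P=7 restricts to units where P's equation naturally yields 7: H ∈ {6, 0, 5, 2}. In that subpopulation S = 5, 17, 7, 13, mean 10.5.
Difference = 12.6 − 10.5 = 2.1.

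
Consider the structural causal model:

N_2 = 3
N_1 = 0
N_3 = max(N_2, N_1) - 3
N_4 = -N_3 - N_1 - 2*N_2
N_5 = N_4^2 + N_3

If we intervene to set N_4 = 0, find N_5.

Intervening sets N_4 = 0 and removes its equation (N_4 = -N_3 - N_1 - 2*N_2).
N_3 = max(N_2, N_1) - 3  [with N_2=3, N_1=0]  = 0
N_5 = N_4^2 + N_3  [with N_4=0, N_3=0]  = 0

0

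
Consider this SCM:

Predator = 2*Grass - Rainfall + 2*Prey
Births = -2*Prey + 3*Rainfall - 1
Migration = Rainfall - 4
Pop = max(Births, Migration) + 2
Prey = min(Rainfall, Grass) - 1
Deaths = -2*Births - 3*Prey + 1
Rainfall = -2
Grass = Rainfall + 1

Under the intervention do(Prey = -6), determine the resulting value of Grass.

Under do(Prey=-6), the mechanism Prey = min(Rainfall, Grass) - 1 is discarded; Prey is fixed at -6.
Since Grass is not a descendant of the intervened variable, it is unaffected.
Grass = Rainfall + 1  [with Rainfall=-2]  = -1

-1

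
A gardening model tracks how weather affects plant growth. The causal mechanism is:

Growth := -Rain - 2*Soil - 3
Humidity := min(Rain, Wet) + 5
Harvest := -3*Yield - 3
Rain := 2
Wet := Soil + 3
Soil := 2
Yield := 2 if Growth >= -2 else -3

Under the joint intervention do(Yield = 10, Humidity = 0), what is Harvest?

Setting Yield = 10, Humidity = 0 by intervention discards those variables' equations.
Harvest = -3*Yield - 3  [with Yield=10]  = -33

-33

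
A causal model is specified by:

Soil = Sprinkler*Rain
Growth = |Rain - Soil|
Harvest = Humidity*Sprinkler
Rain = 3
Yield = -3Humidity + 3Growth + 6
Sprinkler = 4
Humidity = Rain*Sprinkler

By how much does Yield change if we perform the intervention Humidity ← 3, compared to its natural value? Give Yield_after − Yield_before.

The intervention breaks the incoming arrows to Humidity: Humidity = Rain*Sprinkler no longer applies, and Humidity = 3.
Soil = Sprinkler*Rain  [with Sprinkler=4, Rain=3]  = 12
Growth = |Rain - Soil|  [with Rain=3, Soil=12]  = 9
Yield = -3Humidity + 3Growth + 6  [with Humidity=3, Growth=9]  = 24
Without intervention: Soil = Sprinkler*Rain  [with Sprinkler=4, Rain=3]  = 12; Growth = |Rain - Soil|  [with Rain=3, Soil=12]  = 9; Humidity = Rain*Sprinkler  [with Rain=3, Sprinkler=4]  = 12; Yield = -3Humidity + 3Growth + 6  [with Humidity=12, Growth=9]  = -3.
Change = 24 − (-3) = 27.

27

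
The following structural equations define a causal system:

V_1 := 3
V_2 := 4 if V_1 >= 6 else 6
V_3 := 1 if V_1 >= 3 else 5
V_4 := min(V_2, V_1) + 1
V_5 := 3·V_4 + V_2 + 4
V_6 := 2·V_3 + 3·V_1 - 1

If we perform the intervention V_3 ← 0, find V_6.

The intervention breaks the incoming arrows to V_3: V_3 := 1 if V_1 >= 3 else 5 no longer applies, and V_3 = 0.
V_6 = 2·V_3 + 3·V_1 - 1  [with V_3=0, V_1=3]  = 8

8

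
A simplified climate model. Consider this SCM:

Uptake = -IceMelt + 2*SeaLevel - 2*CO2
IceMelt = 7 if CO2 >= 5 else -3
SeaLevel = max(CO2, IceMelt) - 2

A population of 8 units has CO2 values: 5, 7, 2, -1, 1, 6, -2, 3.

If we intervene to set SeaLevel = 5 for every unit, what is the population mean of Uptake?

do(SeaLevel=5) breaks SeaLevel's dependence on CO2. With SeaLevel=5 fixed, Uptake across the units is -7, -11, 9, 15, 11, -9, 17, 7, mean 4.

4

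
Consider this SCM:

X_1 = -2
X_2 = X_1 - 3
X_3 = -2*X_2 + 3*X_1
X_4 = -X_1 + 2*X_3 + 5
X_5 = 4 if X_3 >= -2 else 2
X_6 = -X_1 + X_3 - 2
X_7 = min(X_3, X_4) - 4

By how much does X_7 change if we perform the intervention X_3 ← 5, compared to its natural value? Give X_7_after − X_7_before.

The intervention breaks the incoming arrows to X_3: X_3 = -2*X_2 + 3*X_1 no longer applies, and X_3 = 5.
X_4 = -X_1 + 2*X_3 + 5  [with X_1=-2, X_3=5]  = 17
X_7 = min(X_3, X_4) - 4  [with X_3=5, X_4=17]  = 1
Without intervention: X_2 = X_1 - 3  [with X_1=-2]  = -5; X_3 = -2*X_2 + 3*X_1  [with X_2=-5, X_1=-2]  = 4; X_4 = -X_1 + 2*X_3 + 5  [with X_1=-2, X_3=4]  = 15; X_7 = min(X_3, X_4) - 4  [with X_3=4, X_4=15]  = 0.
Change = 1 − 0 = 1.

1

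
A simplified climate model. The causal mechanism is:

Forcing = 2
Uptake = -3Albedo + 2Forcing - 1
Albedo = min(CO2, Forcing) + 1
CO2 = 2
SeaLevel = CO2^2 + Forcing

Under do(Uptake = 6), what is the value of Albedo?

3

do(Uptake=6) replaces the equation Uptake = -3Albedo + 2Forcing - 1 with the constant Uptake = 6.
Albedo is not downstream of the intervention, so its value is determined by the original equations.
Albedo = min(CO2, Forcing) + 1  [with CO2=2, Forcing=2]  = 3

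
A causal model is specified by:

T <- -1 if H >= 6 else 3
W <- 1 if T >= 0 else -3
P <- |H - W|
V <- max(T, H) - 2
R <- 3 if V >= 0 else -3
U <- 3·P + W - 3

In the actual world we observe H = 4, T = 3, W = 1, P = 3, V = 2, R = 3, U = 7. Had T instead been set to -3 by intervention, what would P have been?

Under do(T=-3), the mechanism T <- -1 if H >= 6 else 3 is discarded; T is fixed at -3.
W = 1 if T >= 0 else -3  [with T=-3]  = -3
P = |H - W|  [with H=4, W=-3]  = 7

7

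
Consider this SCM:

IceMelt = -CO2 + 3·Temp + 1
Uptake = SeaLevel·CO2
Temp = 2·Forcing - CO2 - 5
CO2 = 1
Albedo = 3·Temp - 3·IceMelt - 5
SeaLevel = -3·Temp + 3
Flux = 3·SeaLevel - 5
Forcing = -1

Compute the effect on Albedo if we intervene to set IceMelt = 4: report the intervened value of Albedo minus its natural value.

Intervening sets IceMelt = 4 and removes its equation (IceMelt = -CO2 + 3·Temp + 1).
Temp = 2·Forcing - CO2 - 5  [with Forcing=-1, CO2=1]  = -8
Albedo = 3·Temp - 3·IceMelt - 5  [with Temp=-8, IceMelt=4]  = -41
Without intervention: Temp = 2·Forcing - CO2 - 5  [with Forcing=-1, CO2=1]  = -8; IceMelt = -CO2 + 3·Temp + 1  [with CO2=1, Temp=-8]  = -24; Albedo = 3·Temp - 3·IceMelt - 5  [with Temp=-8, IceMelt=-24]  = 43.
Change = -41 − 43 = -84.

-84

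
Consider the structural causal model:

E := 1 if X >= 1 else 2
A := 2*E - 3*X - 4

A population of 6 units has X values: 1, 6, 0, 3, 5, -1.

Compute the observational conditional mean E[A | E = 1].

Conditioning on E=1 selects the 4 unit(s) with X ∈ {1, 6, 3, 5}. Their A values: -5, -20, -11, -17. Mean = -13.25.

-13.25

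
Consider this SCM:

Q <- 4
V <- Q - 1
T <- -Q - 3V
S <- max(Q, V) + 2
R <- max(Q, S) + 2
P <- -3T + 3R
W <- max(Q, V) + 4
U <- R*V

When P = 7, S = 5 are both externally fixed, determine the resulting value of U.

21

Under do(P = 7, S = 5), each intervened variable's structural equation is replaced by its fixed value.
V = Q - 1  [with Q=4]  = 3
R = max(Q, S) + 2  [with Q=4, S=5]  = 7
U = R*V  [with R=7, V=3]  = 21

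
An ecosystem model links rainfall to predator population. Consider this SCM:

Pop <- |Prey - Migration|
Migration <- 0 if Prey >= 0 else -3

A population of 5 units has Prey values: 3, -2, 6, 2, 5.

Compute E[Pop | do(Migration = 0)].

do(Migration=0) breaks Migration's dependence on Prey. With Migration=0 fixed, Pop across the units is 3, 2, 6, 2, 5, mean 3.6.

3.6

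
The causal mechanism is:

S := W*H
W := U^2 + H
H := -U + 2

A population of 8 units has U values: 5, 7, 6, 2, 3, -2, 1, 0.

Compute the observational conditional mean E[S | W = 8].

Observing W=8 restricts to units where W's equation naturally yields 8: U ∈ {3, -2}. In that subpopulation S = -8, 32, mean 12.

12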